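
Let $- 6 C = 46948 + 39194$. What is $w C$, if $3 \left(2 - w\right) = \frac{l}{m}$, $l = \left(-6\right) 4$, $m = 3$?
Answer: $- \frac{200998}{3} \approx -66999.0$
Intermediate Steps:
$l = -24$
$w = \frac{14}{3}$ ($w = 2 - \frac{\left(-24\right) \frac{1}{3}}{3} = 2 - - \frac{8}{3} = 2 + \frac{8}{3} = \frac{14}{3} \approx 4.6667$)
$C = -14357$ ($C = - \frac{46948 + 39194}{6} = \left(- \frac{1}{6}\right) 86142 = -14357$)
$w C = \frac{14}{3} \left(-14357\right) = - \frac{200998}{3}$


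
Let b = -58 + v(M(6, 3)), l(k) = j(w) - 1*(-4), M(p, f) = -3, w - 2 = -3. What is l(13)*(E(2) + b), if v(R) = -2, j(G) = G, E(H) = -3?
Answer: -189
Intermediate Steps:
w = -1 (w = 2 - 3 = -1)
l(k) = 3 (l(k) = -1 - 1*(-4) = -1 + 4 = 3)
b = -60 (b = -58 - 2 = -60)
l(13)*(E(2) + b) = 3*(-3 - 60) = 3*(-63) = -189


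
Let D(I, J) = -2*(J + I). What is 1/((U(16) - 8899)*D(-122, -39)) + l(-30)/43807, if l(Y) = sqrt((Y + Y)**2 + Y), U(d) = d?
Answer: -1/2860326 + sqrt(3570)/43807 ≈ 0.0013636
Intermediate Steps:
D(I, J) = -2*I - 2*J (D(I, J) = -2*(I + J) = -2*I - 2*J)
l(Y) = sqrt(Y + 4*Y**2) (l(Y) = sqrt((2*Y)**2 + Y) = sqrt(4*Y**2 + Y) = sqrt(Y + 4*Y**2))
1/((U(16) - 8899)*D(-122, -39)) + l(-30)/43807 = 1/((16 - 8899)*(-2*(-122) - 2*(-39))) + sqrt(-30*(1 + 4*(-30)))/43807 = 1/((-8883)*(244 + 78)) + sqrt(-30*(1 - 120))*(1/43807) = -1/8883/322 + sqrt(-30*(-119))*(1/43807) = -1/8883*1/322 + sqrt(3570)*(1/43807) = -1/2860326 + sqrt(3570)/43807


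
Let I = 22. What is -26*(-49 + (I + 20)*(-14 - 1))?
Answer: 17654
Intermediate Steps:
-26*(-49 + (I + 20)*(-14 - 1)) = -26*(-49 + (22 + 20)*(-14 - 1)) = -26*(-49 + 42*(-15)) = -26*(-49 - 630) = -26*(-679) = 17654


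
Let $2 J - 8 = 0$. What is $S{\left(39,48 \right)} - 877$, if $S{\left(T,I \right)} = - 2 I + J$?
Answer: $-969$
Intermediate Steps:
$J = 4$ ($J = 4 + \frac{1}{2} \cdot 0 = 4 + 0 = 4$)
$S{\left(T,I \right)} = 4 - 2 I$ ($S{\left(T,I \right)} = - 2 I + 4 = 4 - 2 I$)
$S{\left(39,48 \right)} - 877 = \left(4 - 96\right) - 877 = -92 - 877 = -969$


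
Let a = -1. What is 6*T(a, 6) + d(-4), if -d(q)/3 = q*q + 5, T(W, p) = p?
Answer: -27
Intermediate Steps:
d(q) = -15 - 3*q² (d(q) = -3*(q*q + 5) = -3*(q² + 5) = -3*(5 + q²) = -15 - 3*q²)
6*T(a, 6) + d(-4) = 6*6 + (-15 - 3*(-4)²) = 36 + (-15 - 3*16) = 36 + (-15 - 48) = 36 - 63 = -27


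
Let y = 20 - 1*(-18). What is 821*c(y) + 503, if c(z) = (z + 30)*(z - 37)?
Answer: 56331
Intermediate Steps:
y = 38 (y = 20 + 18 = 38)
c(z) = (-37 + z)*(30 + z) (c(z) = (30 + z)*(-37 + z) = (-37 + z)*(30 + z))
821*c(y) + 503 = 821*(-1110 + 38**2 - 7*38) + 503 = 821*(-1110 + 1444 - 266) + 503 = 821*68 + 503 = 55828 + 503 = 56331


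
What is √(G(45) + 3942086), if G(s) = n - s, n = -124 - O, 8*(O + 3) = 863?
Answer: 3*√7007666/4 ≈ 1985.4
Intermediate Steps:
O = 839/8 (O = -3 + (⅛)*863 = -3 + 863/8 = 839/8 ≈ 104.88)
n = -1831/8 (n = -124 - 1*839/8 = -124 - 839/8 = -1831/8 ≈ -228.88)
G(s) = -1831/8 - s
√(G(45) + 3942086) = √((-1831/8 - 1*45) + 3942086) = √((-1831/8 - 45) + 3942086) = √(-2191/8 + 3942086) = √(31534497/8) = 3*√7007666/4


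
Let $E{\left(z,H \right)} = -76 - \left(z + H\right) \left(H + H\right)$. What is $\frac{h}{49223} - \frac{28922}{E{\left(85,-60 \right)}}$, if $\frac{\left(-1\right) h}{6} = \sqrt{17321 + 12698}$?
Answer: $- \frac{14461}{1462} - \frac{6 \sqrt{30019}}{49223} \approx -9.9124$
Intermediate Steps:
$h = - 6 \sqrt{30019}$ ($h = - 6 \sqrt{17321 + 12698} = - 6 \sqrt{30019} \approx -1039.6$)
$E{\left(z,H \right)} = -76 - 2 H \left(H + z\right)$ ($E{\left(z,H \right)} = -76 - \left(H + z\right) 2 H = -76 - 2 H \left(H + z\right)$)
$\frac{h}{49223} - \frac{28922}{E{\left(85,-60 \right)}} = \frac{\left(-6\right) \sqrt{30019}}{49223} - \frac{28922}{-76 - 2 \left(-60\right)^{2} - \left(-120\right) 85} = - 6 \sqrt{30019} \cdot \frac{1}{49223} - \frac{28922}{-76 - 7200 + 10200} = - \frac{6 \sqrt{30019}}{49223} - \frac{28922}{-76 - 7200 + 10200} = - \frac{6 \sqrt{30019}}{49223} - \frac{28922}{2924} = - \frac{6 \sqrt{30019}}{49223} - \frac{14461}{1462} = - \frac{14461}{1462} - \frac{6 \sqrt{30019}}{49223}$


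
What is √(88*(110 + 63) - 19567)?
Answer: I*√4343 ≈ 65.901*I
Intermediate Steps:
√(88*(110 + 63) - 19567) = √(88*173 - 19567) = √(15224 - 19567) = √(-4343) = I*√4343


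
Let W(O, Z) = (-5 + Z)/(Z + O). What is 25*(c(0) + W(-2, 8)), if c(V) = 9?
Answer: 475/2 ≈ 237.50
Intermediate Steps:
W(O, Z) = (-5 + Z)/(O + Z)
25*(c(0) + W(-2, 8)) = 25*(9 + (-5 + 8)/(-2 + 8)) = 25*(9 + 3/6) = 25*(9 + (⅙)*3) = 25*(9 + ½) = 25*(19/2) = 475/2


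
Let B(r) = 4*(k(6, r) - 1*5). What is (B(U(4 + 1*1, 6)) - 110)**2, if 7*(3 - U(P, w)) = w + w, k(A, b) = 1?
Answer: 15876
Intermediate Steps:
U(P, w) = 3 - 2*w/7 (U(P, w) = 3 - (w + w)/7 = 3 - 2*w/7)
B(r) = -16 (B(r) = 4*(1 - 1*5) = 4*(1 - 5) = 4*(-4) = -16)
(B(U(4 + 1*1, 6)) - 110)**2 = (-16 - 110)**2 = (-126)**2 = 15876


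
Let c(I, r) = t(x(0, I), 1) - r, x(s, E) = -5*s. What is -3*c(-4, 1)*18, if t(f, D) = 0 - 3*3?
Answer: 540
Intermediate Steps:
t(f, D) = -9 (t(f, D) = 0 - 9 = -9)
c(I, r) = -9 - r
-3*c(-4, 1)*18 = -3*(-9 - 1*1)*18 = -3*(-9 - 1)*18 = -3*(-10)*18 = 30*18 = 540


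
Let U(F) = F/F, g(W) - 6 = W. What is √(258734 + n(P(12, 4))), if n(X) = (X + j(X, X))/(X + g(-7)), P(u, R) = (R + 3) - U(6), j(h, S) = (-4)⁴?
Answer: 2*√1617415/5 ≈ 508.71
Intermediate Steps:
g(W) = 6 + W
j(h, S) = 256
U(F) = 1
P(u, R) = 2 + R (P(u, R) = (R + 3) - 1*1 = (3 + R) - 1 = 2 + R)
n(X) = (256 + X)/(-1 + X) (n(X) = (X + 256)/(X + (6 - 7)) = (256 + X)/(X - 1) = (256 + X)/(-1 + X))
√(258734 + n(P(12, 4))) = √(258734 + (256 + (2 + 4))/(-1 + (2 + 4))) = √(258734 + (256 + 6)/(-1 + 6)) = √(258734 + 262/5) = √(1293932/5) = 2*√1617415/5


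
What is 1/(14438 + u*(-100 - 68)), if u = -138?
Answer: 1/37622 ≈ 2.6580e-5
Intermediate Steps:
1/(14438 + u*(-100 - 68)) = 1/(14438 - 138*(-100 - 68)) = 1/(14438 - 138*(-168)) = 1/(14438 + 23184) = 1/37622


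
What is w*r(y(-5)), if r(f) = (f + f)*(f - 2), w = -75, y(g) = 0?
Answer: 0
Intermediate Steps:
r(f) = 2*f*(-2 + f) (r(f) = (2*f)*(-2 + f) = 2*f*(-2 + f))
w*r(y(-5)) = -150*0*(-2 + 0) = -150*0*(-2) = -75*0 = 0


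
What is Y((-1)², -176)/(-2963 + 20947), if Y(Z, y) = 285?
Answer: 285/17984 ≈ 0.015847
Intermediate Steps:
Y((-1)², -176)/(-2963 + 20947) = 285/(-2963 + 20947) = 285/17984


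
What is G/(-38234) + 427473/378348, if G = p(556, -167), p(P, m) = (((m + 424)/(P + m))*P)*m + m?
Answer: 2568483394649/937863273508 ≈ 2.7387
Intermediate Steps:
p(P, m) = m + P*m*(424 + m)/(P + m) (p(P, m) = (((424 + m)/(P + m))*P)*m + m = (P*(424 + m)/(P + m))*m + m = P*m*(424 + m)/(P + m) + m = m + P*m*(424 + m)/(P + m))
G = -23927927/389 (G = -167*(-167 + 425*556 + 556*(-167))/(556 - 167) = -167*(-167 + 236300 - 92852)/389 = -167*1/389*143281 = -23927927/389 ≈ -61511.)
G/(-38234) + 427473/378348 = -23927927/389/(-38234) + 427473/378348 = -23927927/389*(-1/38234) + 427473*(1/378348) = 23927927/14873026 + 142491/126116 = 2568483394649/937863273508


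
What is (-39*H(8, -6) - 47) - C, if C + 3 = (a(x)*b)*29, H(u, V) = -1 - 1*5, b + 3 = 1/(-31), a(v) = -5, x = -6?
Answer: -7740/31 ≈ -249.68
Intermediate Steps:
b = -94/31 (b = -3 + 1/(-31) = -3 + 1*(-1/31) = -3 - 1/31 = -94/31 ≈ -3.0323)
H(u, V) = -6 (H(u, V) = -1 - 5 = -6)
C = 13537/31 (C = -3 - 5*(-94/31)*29 = -3 + (470/31)*29 = -3 + 13630/31 = 13537/31 ≈ 436.68)
(-39*H(8, -6) - 47) - C = (-39*(-6) - 47) - 1*13537/31 = (234 - 47) - 13537/31 = 187 - 13537/31 = -7740/31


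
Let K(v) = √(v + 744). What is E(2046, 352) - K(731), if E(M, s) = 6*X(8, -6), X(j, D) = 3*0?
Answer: -5*√59 ≈ -38.406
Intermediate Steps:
X(j, D) = 0
E(M, s) = 0 (E(M, s) = 6*0 = 0)
K(v) = √(744 + v)
E(2046, 352) - K(731) = 0 - √(744 + 731) = 0 - √1475 = 0 - 5*√59 = -5*√59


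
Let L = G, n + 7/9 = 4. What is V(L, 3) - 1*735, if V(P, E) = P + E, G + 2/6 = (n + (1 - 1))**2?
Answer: -58478/81 ≈ -721.95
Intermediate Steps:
n = 29/9 (n = -7/9 + 4 = 29/9 ≈ 3.2222)
G = 814/81 (G = -1/3 + (29/9 + (1 - 1))**2 = -1/3 + (29/9 + 0)**2 = -1/3 + (29/9)**2 = -1/3 + 841/81 = 814/81 ≈ 10.049)
L = 814/81 ≈ 10.049
V(P, E) = E + P
V(L, 3) - 1*735 = (3 + 814/81) - 1*735 = 1057/81 - 735 = -58478/81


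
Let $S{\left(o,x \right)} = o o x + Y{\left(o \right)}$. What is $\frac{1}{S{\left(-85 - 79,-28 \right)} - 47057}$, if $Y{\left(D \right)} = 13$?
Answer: $- \frac{1}{800132} \approx -1.2498 \cdot 10^{-6}$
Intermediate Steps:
$S{\left(o,x \right)} = 13 + x o^{2}$ ($S{\left(o,x \right)} = o o x + 13 = o^{2} x + 13 = x o^{2} + 13 = 13 + x o^{2}$)
$\frac{1}{S{\left(-85 - 79,-28 \right)} - 47057} = \frac{1}{\left(13 - 28 \left(-85 - 79\right)^{2}\right) - 47057} = \frac{1}{\left(13 - 28 \left(-164\right)^{2}\right) - 47057} = \frac{1}{\left(13 - 753088\right) - 47057} = \frac{1}{-753075 - 47057} = \frac{1}{-800132} = - \frac{1}{800132}$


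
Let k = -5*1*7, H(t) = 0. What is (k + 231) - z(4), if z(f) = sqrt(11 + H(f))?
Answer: 196 - sqrt(11) ≈ 192.68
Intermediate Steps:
k = -35 (k = -5*7 = -35)
z(f) = sqrt(11) (z(f) = sqrt(11 + 0) = sqrt(11))
(k + 231) - z(4) = (-35 + 231) - sqrt(11) = 196 - sqrt(11)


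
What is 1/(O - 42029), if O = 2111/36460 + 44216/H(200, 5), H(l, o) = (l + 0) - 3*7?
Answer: -6526340/272683050631 ≈ -2.3934e-5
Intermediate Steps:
H(l, o) = -21 + l (H(l, o) = l - 21 = -21 + l)
O = 1612493229/6526340 (O = 2111/36460 + 44216/(-21 + 200) = 2111*(1/36460) + 44216/179 = 2111/36460 + 44216*(1/179) = 2111/36460 + 44216/179 = 1612493229/6526340 ≈ 247.07)
1/(O - 42029) = 1/(1612493229/6526340 - 42029) = 1/(-272683050631/6526340) = -6526340/272683050631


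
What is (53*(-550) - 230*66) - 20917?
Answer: -65247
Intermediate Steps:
(53*(-550) - 230*66) - 20917 = (-29150 - 15180) - 20917 = -44330 - 20917 = -65247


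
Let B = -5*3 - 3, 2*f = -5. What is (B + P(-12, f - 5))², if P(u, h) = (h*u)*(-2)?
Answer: 39204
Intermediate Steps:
f = -5/2 (f = (½)*(-5) = -5/2 ≈ -2.5000)
B = -18 (B = -15 - 3 = -18)
P(u, h) = -2*h*u
(B + P(-12, f - 5))² = (-18 - 2*(-5/2 - 5)*(-12))² = (-18 - 2*(-15/2)*(-12))² = (-18 - 180)² = (-198)² = 39204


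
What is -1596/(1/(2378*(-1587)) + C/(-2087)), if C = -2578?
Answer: -1795750818696/1389868003 ≈ -1292.0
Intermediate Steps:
-1596/(1/(2378*(-1587)) + C/(-2087)) = -1596/(1/(2378*(-1587)) - 2578/(-2087)) = -1596/((1/2378)*(-1/1587) - 2578*(-1/2087)) = -1596/(-1/3773886 + 2578/2087) = -1596/9729076021/7876100082 = -1596*7876100082/9729076021 = -1795750818696/1389868003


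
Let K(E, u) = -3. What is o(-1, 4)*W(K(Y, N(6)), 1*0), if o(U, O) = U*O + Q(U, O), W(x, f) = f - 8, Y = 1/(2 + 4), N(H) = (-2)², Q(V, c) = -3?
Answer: 56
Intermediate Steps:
N(H) = 4
Y = ⅙ (Y = 1/6 = ⅙ ≈ 0.16667)
W(x, f) = -8 + f
o(U, O) = -3 + O*U (o(U, O) = U*O - 3 = O*U - 3 = -3 + O*U)
o(-1, 4)*W(K(Y, N(6)), 1*0) = (-3 + 4*(-1))*(-8 + 1*0) = (-3 - 4)*(-8 + 0) = -7*(-8) = 56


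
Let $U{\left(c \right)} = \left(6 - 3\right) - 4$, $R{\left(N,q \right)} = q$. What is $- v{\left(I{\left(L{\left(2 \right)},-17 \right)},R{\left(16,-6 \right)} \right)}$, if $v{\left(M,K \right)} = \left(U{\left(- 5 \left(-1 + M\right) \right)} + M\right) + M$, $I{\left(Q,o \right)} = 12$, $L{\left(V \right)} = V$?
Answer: $-23$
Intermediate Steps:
$U{\left(c \right)} = -1$ ($U{\left(c \right)} = 3 - 4 = -1$)
$v{\left(M,K \right)} = -1 + 2 M$ ($v{\left(M,K \right)} = \left(-1 + M\right) + M = -1 + 2 M$)
$- v{\left(I{\left(L{\left(2 \right)},-17 \right)},R{\left(16,-6 \right)} \right)} = - (-1 + 2 \cdot 12) = - (-1 + 24) = \left(-1\right) 23 = -23$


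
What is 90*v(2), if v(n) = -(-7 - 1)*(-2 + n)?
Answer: 0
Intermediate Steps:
v(n) = -16 + 8*n (v(n) = -(-8)*(-2 + n) = -(16 - 8*n) = -16 + 8*n)
90*v(2) = 90*(-16 + 8*2) = 90*(-16 + 16) = 90*0 = 0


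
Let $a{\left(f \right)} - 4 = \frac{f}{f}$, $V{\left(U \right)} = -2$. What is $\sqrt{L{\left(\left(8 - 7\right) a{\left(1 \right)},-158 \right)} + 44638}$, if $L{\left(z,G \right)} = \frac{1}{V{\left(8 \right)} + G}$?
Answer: $\frac{\sqrt{71420790}}{40} \approx 211.28$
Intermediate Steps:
$a{\left(f \right)} = 5$ ($a{\left(f \right)} = 4 + \frac{f}{f} = 4 + 1 = 5$)
$L{\left(z,G \right)} = \frac{1}{-2 + G}$
$\sqrt{L{\left(\left(8 - 7\right) a{\left(1 \right)},-158 \right)} + 44638} = \sqrt{\frac{1}{-2 - 158} + 44638} = \sqrt{\frac{1}{-160} + 44638} = \sqrt{- \frac{1}{160} + 44638} = \sqrt{\frac{7142079}{160}} = \frac{\sqrt{71420790}}{40}$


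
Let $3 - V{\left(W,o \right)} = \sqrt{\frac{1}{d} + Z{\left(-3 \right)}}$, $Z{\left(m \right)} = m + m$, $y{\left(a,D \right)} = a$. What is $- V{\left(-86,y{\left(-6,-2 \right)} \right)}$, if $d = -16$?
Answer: $-3 + \frac{i \sqrt{97}}{4} \approx -3.0 + 2.4622 i$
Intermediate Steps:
$Z{\left(m \right)} = 2 m$
$V{\left(W,o \right)} = 3 - \frac{i \sqrt{97}}{4}$ ($V{\left(W,o \right)} = 3 - \sqrt{\frac{1}{-16} + 2 \left(-3\right)} = 3 - \sqrt{- \frac{1}{16} - 6} = 3 - \sqrt{- \frac{97}{16}} = 3 - \frac{i \sqrt{97}}{4}$)
$- V{\left(-86,y{\left(-6,-2 \right)} \right)} = - (3 - \frac{i \sqrt{97}}{4}) = -3 + \frac{i \sqrt{97}}{4}$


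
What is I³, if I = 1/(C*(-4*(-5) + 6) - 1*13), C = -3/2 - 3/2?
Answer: -1/753571 ≈ -1.3270e-6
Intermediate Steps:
C = -3 (C = -3*½ - 3*½ = -3/2 - 3/2 = -3)
I = -1/91 (I = 1/(-3*(-4*(-5) + 6) - 1*13) = 1/(-3*(20 + 6) - 13) = 1/(-3*26 - 13) = 1/(-78 - 13) = 1/(-91) = -1/91 ≈ -0.010989)
I³ = (-1/91)³ = -1/753571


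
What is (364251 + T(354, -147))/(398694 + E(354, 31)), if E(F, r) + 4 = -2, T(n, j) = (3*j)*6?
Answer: 120535/132896 ≈ 0.90699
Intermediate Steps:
T(n, j) = 18*j
E(F, r) = -6 (E(F, r) = -4 - 2 = -6)
(364251 + T(354, -147))/(398694 + E(354, 31)) = (364251 + 18*(-147))/(398694 - 6) = (364251 - 2646)/398688 = 361605*(1/398688) = 120535/132896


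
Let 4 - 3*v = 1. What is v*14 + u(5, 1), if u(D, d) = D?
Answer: 19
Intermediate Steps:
v = 1 (v = 4/3 - ⅓*1 = 4/3 - ⅓ = 1)
v*14 + u(5, 1) = 1*14 + 5 = 14 + 5 = 19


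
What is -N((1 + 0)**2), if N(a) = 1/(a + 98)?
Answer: -1/99 ≈ -0.010101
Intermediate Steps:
N(a) = 1/(98 + a)
-N((1 + 0)**2) = -1/(98 + (1 + 0)**2) = -1/(98 + 1**2) = -1/(98 + 1) = -1/99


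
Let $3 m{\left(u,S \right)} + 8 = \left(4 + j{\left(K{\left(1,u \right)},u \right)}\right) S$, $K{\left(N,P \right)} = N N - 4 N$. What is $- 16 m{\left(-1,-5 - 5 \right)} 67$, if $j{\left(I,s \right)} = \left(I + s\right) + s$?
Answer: $- \frac{2144}{3} \approx -714.67$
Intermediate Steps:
$K{\left(N,P \right)} = N^{2} - 4 N$
$j{\left(I,s \right)} = I + 2 s$
$m{\left(u,S \right)} = - \frac{8}{3} + \frac{S \left(1 + 2 u\right)}{3}$ ($m{\left(u,S \right)} = - \frac{8}{3} + \frac{\left(4 + \left(1 \left(-4 + 1\right) + 2 u\right)\right) S}{3} = - \frac{8}{3} + \frac{\left(4 + \left(1 \left(-3\right) + 2 u\right)\right) S}{3} = - \frac{8}{3} + \frac{\left(4 + \left(-3 + 2 u\right)\right) S}{3} = - \frac{8}{3} + \frac{\left(1 + 2 u\right) S}{3} = - \frac{8}{3} + \frac{S \left(1 + 2 u\right)}{3}$)
$- 16 m{\left(-1,-5 - 5 \right)} 67 = - 16 \left(- \frac{8}{3} + \frac{-5 - 5}{3} + \frac{2}{3} \left(-5 - 5\right) \left(-1\right)\right) 67 = - 16 \left(- \frac{8}{3} + \frac{1}{3} \left(-10\right) + \frac{2}{3} \left(-10\right) \left(-1\right)\right) 67 = - 16 \left(- \frac{8}{3} - \frac{10}{3} + \frac{20}{3}\right) 67 = \left(-16\right) \frac{2}{3} \cdot 67 = \left(- \frac{32}{3}\right) 67 = - \frac{2144}{3}$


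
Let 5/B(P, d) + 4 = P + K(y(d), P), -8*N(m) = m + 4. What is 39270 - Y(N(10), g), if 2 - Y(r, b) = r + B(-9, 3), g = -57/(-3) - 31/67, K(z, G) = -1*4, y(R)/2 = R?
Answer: 2670085/68 ≈ 39266.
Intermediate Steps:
N(m) = -½ - m/8 (N(m) = -(m + 4)/8 = -(4 + m)/8 = -½ - m/8)
y(R) = 2*R
K(z, G) = -4
g = 1242/67 (g = -57*(-⅓) - 31*1/67 = 19 - 31/67 = 1242/67 ≈ 18.537)
B(P, d) = 5/(-8 + P) (B(P, d) = 5/(-4 + (P - 4)) = 5/(-4 + (-4 + P)) = 5/(-8 + P))
Y(r, b) = 39/17 - r (Y(r, b) = 2 - (r + 5/(-8 - 9)) = 2 - (r + 5/(-17)) = 2 - (r + 5*(-1/17)) = 2 - (r - 5/17) = 2 - (-5/17 + r) = 2 + (5/17 - r) = 39/17 - r)
39270 - Y(N(10), g) = 39270 - (39/17 - (-½ - ⅛*10)) = 39270 - (39/17 - (-½ - 5/4)) = 39270 - (39/17 - 1*(-7/4)) = 39270 - (39/17 + 7/4) = 39270 - 1*275/68 = 39270 - 275/68 = 2670085/68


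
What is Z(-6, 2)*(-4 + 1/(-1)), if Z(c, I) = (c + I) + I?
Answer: 10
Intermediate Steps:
Z(c, I) = c + 2*I (Z(c, I) = (I + c) + I = c + 2*I)
Z(-6, 2)*(-4 + 1/(-1)) = (-6 + 2*2)*(-4 + 1/(-1)) = (-6 + 4)*(-4 - 1) = -2*(-5) = 10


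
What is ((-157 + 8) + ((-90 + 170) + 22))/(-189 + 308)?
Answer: -47/119 ≈ -0.39496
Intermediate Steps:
((-157 + 8) + ((-90 + 170) + 22))/(-189 + 308) = (-149 + (80 + 22))/119 = (-149 + 102)*(1/119) = -47*1/119 = -47/119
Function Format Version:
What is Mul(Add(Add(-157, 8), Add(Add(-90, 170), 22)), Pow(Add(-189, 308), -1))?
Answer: Rational(-47, 119) ≈ -0.39496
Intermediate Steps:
Mul(Add(Add(-157, 8), Add(Add(-90, 170), 22)), Pow(Add(-189, 308), -1)) = Mul(Add(-149, Add(80, 22)), Pow(119, -1)) = Mul(Add(-149, 102), Rational(1, 119)) = Mul(-47, Rational(1, 119)) = Rational(-47, 119)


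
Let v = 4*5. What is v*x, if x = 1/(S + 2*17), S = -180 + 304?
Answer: 10/79 ≈ 0.12658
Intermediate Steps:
S = 124
x = 1/158 (x = 1/(124 + 2*17) = 1/(124 + 34) = 1/158 ≈ 0.0063291)
v = 20
v*x = 20*(1/158) = 10/79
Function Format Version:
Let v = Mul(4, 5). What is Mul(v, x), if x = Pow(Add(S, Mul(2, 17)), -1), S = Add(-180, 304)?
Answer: Rational(10, 79) ≈ 0.12658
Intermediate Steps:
S = 124
x = Rational(1, 158) (x = Pow(Add(124, Mul(2, 17)), -1) = Pow(Add(124, 34), -1) = Pow(158, -1) = Rational(1, 158) ≈ 0.0063291)
v = 20
Mul(v, x) = Mul(20, Rational(1, 158)) = Rational(10, 79)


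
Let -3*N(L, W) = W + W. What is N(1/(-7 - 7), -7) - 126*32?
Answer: -12082/3 ≈ -4027.3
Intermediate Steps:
N(L, W) = -2*W/3 (N(L, W) = -(W + W)/3 = -2*W/3)
N(1/(-7 - 7), -7) - 126*32 = -2/3*(-7) - 126*32 = 14/3 - 4032 = -12082/3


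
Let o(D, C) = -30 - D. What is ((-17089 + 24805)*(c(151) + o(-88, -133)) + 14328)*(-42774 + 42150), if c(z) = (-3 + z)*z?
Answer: -107888990976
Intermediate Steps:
c(z) = z*(-3 + z)
((-17089 + 24805)*(c(151) + o(-88, -133)) + 14328)*(-42774 + 42150) = ((-17089 + 24805)*(151*(-3 + 151) + (-30 - 1*(-88))) + 14328)*(-42774 + 42150) = (7716*(151*148 + (-30 + 88)) + 14328)*(-624) = (7716*(22348 + 58) + 14328)*(-624) = (7716*22406 + 14328)*(-624) = (172884696 + 14328)*(-624) = 172899024*(-624) = -107888990976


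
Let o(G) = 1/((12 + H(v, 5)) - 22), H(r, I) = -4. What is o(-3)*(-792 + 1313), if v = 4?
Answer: -521/14 ≈ -37.214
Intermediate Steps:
o(G) = -1/14 (o(G) = 1/((12 - 4) - 22) = 1/(8 - 22) = 1/(-14) = -1/14)
o(-3)*(-792 + 1313) = -(-792 + 1313)/14 = -1/14*521 = -521/14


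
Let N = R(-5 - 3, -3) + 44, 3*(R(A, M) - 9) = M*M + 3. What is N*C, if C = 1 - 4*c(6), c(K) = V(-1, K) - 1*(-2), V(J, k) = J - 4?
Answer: 741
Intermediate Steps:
V(J, k) = -4 + J
R(A, M) = 10 + M²/3 (R(A, M) = 9 + (M*M + 3)/3 = 9 + (M² + 3)/3 = 9 + (3 + M²)/3 = 9 + (1 + M²/3) = 10 + M²/3)
c(K) = -3 (c(K) = (-4 - 1) - 1*(-2) = -5 + 2 = -3)
C = 13 (C = 1 - 4*(-3) = 1 + 12 = 13)
N = 57 (N = (10 + (⅓)*(-3)²) + 44 = (10 + (⅓)*9) + 44 = (10 + 3) + 44 = 13 + 44 = 57)
N*C = 57*13 = 741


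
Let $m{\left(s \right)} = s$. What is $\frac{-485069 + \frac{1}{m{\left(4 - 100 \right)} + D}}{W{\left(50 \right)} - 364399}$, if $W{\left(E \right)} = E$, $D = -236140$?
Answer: $\frac{114590760285}{86072350364} \approx 1.3313$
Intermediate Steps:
$\frac{-485069 + \frac{1}{m{\left(4 - 100 \right)} + D}}{W{\left(50 \right)} - 364399} = \frac{-485069 + \frac{1}{\left(4 - 100\right) - 236140}}{50 - 364399} = \frac{-485069 + \frac{1}{\left(4 - 100\right) - 236140}}{-364349} = \left(-485069 + \frac{1}{-96 - 236140}\right) \left(- \frac{1}{364349}\right) = \left(-485069 + \frac{1}{-236236}\right) \left(- \frac{1}{364349}\right) = \left(-485069 - \frac{1}{236236}\right) \left(- \frac{1}{364349}\right) = \left(- \frac{114590760285}{236236}\right) \left(- \frac{1}{364349}\right) = \frac{114590760285}{86072350364}$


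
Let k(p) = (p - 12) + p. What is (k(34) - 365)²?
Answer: 95481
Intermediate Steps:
k(p) = -12 + 2*p (k(p) = (-12 + p) + p = -12 + 2*p)
(k(34) - 365)² = ((-12 + 2*34) - 365)² = ((-12 + 68) - 365)² = (56 - 365)² = (-309)² = 95481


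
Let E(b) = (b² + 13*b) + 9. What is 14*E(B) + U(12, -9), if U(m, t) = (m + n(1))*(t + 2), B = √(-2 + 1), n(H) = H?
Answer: 21 + 182*I ≈ 21.0 + 182.0*I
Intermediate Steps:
B = I (B = √(-1) = I ≈ 1.0*I)
U(m, t) = (1 + m)*(2 + t) (U(m, t) = (m + 1)*(t + 2) = (1 + m)*(2 + t))
E(b) = 9 + b² + 13*b
14*E(B) + U(12, -9) = 14*(9 + I² + 13*I) + (2 - 9 + 2*12 + 12*(-9)) = 14*(9 - 1 + 13*I) + (2 - 9 + 24 - 108) = 14*(8 + 13*I) - 91 = (112 + 182*I) - 91 = 21 + 182*I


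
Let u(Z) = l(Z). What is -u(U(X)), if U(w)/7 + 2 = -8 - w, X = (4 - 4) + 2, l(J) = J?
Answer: 84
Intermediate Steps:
X = 2 (X = 0 + 2 = 2)
U(w) = -70 - 7*w (U(w) = -14 + 7*(-8 - w) = -14 + (-56 - 7*w) = -70 - 7*w)
u(Z) = Z
-u(U(X)) = -(-70 - 7*2) = -(-70 - 14) = -1*(-84) = 84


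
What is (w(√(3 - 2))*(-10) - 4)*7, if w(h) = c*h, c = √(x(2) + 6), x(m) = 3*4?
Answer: -28 - 210*√2 ≈ -324.98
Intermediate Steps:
x(m) = 12
c = 3*√2 (c = √(12 + 6) = √18 = 3*√2 ≈ 4.2426)
w(h) = 3*h*√2 (w(h) = (3*√2)*h = 3*h*√2)
(w(√(3 - 2))*(-10) - 4)*7 = ((3*√(3 - 2)*√2)*(-10) - 4)*7 = ((3*√1*√2)*(-10) - 4)*7 = ((3*1*√2)*(-10) - 4)*7 = ((3*√2)*(-10) - 4)*7 = (-30*√2 - 4)*7 = (-4 - 30*√2)*7 = -28 - 210*√2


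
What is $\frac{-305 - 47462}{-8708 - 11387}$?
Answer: $\frac{47767}{20095} \approx 2.3771$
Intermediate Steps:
$\frac{-305 - 47462}{-8708 - 11387} = - \frac{47767}{-20095} = \left(-47767\right) \left(- \frac{1}{20095}\right) = \frac{47767}{20095}$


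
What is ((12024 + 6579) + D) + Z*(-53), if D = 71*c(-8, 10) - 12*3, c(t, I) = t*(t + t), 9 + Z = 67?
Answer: 24581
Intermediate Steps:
Z = 58 (Z = -9 + 67 = 58)
c(t, I) = 2*t**2 (c(t, I) = t*(2*t) = 2*t**2)
D = 9052 (D = 71*(2*(-8)**2) - 12*3 = 71*(2*64) - 36 = 71*128 - 36 = 9088 - 36 = 9052)
((12024 + 6579) + D) + Z*(-53) = ((12024 + 6579) + 9052) + 58*(-53) = (18603 + 9052) - 3074 = 27655 - 3074 = 24581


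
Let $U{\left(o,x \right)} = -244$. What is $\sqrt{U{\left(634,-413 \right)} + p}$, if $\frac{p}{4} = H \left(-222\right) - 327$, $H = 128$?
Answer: $4 i \sqrt{7201} \approx 339.43 i$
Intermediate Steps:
$p = -114972$ ($p = 4 \left(128 \left(-222\right) - 327\right) = 4 \left(-28416 - 327\right) = 4 \left(-28743\right) = -114972$)
$\sqrt{U{\left(634,-413 \right)} + p} = \sqrt{-244 - 114972} = \sqrt{-115216} = 4 i \sqrt{7201}$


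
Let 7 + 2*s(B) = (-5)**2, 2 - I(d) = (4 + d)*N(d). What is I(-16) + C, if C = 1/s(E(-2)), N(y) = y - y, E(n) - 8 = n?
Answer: 19/9 ≈ 2.1111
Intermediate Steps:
E(n) = 8 + n
N(y) = 0
I(d) = 2 (I(d) = 2 - (4 + d)*0 = 2 - 1*0 = 2 + 0 = 2)
s(B) = 9 (s(B) = -7/2 + (1/2)*(-5)**2 = -7/2 + (1/2)*25 = -7/2 + 25/2 = 9)
C = 1/9 ≈ 0.11111
I(-16) + C = 2 + 1/9 = 19/9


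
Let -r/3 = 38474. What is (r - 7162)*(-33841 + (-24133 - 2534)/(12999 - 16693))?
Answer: 7660395947204/1847 ≈ 4.1475e+9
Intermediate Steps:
r = -115422 (r = -3*38474 = -115422)
(r - 7162)*(-33841 + (-24133 - 2534)/(12999 - 16693)) = (-115422 - 7162)*(-33841 + (-24133 - 2534)/(12999 - 16693)) = -122584*(-33841 - 26667/(-3694)) = -122584*(-33841 - 26667*(-1/3694)) = -122584*(-33841 + 26667/3694) = -122584*(-124981987/3694) = 7660395947204/1847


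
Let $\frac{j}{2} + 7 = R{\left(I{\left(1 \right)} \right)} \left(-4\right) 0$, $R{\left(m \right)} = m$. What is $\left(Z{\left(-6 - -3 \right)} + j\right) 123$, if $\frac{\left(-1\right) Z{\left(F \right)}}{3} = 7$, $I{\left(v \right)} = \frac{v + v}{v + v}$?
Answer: $-4305$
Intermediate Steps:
$I{\left(v \right)} = 1$ ($I{\left(v \right)} = \frac{2 v}{2 v} = 2 v \frac{1}{2 v} = 1$)
$Z{\left(F \right)} = -21$ ($Z{\left(F \right)} = \left(-3\right) 7 = -21$)
$j = -14$ ($j = -14 + 2 \cdot 1 \left(-4\right) 0 = -14 + 2 \left(\left(-4\right) 0\right) = -14 + 2 \cdot 0 = -14 + 0 = -14$)
$\left(Z{\left(-6 - -3 \right)} + j\right) 123 = \left(-21 - 14\right) 123 = \left(-35\right) 123 = -4305$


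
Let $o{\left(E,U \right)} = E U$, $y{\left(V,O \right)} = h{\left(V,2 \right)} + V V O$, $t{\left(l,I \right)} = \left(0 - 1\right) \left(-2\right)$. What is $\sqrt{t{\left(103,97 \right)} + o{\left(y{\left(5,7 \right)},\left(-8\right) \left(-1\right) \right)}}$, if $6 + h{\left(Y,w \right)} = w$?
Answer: $\sqrt{1370} \approx 37.013$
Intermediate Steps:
$t{\left(l,I \right)} = 2$ ($t{\left(l,I \right)} = \left(-1\right) \left(-2\right) = 2$)
$h{\left(Y,w \right)} = -6 + w$
$y{\left(V,O \right)} = -4 + O V^{2}$ ($y{\left(V,O \right)} = \left(-6 + 2\right) + V V O = -4 + V O V = -4 + O V^{2}$)
$\sqrt{t{\left(103,97 \right)} + o{\left(y{\left(5,7 \right)},\left(-8\right) \left(-1\right) \right)}} = \sqrt{2 + \left(-4 + 7 \cdot 5^{2}\right) \left(\left(-8\right) \left(-1\right)\right)} = \sqrt{2 + \left(-4 + 7 \cdot 25\right) 8} = \sqrt{2 + \left(-4 + 175\right) 8} = \sqrt{2 + 171 \cdot 8} = \sqrt{2 + 1368} = \sqrt{1370}$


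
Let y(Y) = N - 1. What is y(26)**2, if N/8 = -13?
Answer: 11025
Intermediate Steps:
N = -104 (N = 8*(-13) = -104)
y(Y) = -105 (y(Y) = -104 - 1 = -105)
y(26)**2 = (-105)**2 = 11025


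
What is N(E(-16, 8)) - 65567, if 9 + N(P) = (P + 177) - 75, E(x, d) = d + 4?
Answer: -65462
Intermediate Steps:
E(x, d) = 4 + d
N(P) = 93 + P (N(P) = -9 + ((P + 177) - 75) = -9 + ((177 + P) - 75) = -9 + (102 + P) = 93 + P)
N(E(-16, 8)) - 65567 = (93 + (4 + 8)) - 65567 = (93 + 12) - 65567 = 105 - 65567 = -65462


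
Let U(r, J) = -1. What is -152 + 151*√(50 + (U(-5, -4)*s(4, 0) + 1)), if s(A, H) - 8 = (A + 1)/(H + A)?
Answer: -152 + 151*√167/2 ≈ 823.67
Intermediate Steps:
s(A, H) = 8 + (1 + A)/(A + H) (s(A, H) = 8 + (A + 1)/(H + A) = 8 + (1 + A)/(A + H))
-152 + 151*√(50 + (U(-5, -4)*s(4, 0) + 1)) = -152 + 151*√(50 + (-(1 + 8*0 + 9*4)/(4 + 0) + 1)) = -152 + 151*√(50 + (-(1 + 0 + 36)/4 + 1)) = -152 + 151*√(50 + (-37/4 + 1)) = -152 + 151*√(50 - 33/4) = -152 + 151*√(167/4) = -152 + 151*(√167/2) = -152 + 151*√167/2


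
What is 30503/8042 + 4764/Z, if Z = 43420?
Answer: 340688087/87295910 ≈ 3.9027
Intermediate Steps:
30503/8042 + 4764/Z = 30503/8042 + 4764/43420 = 30503*(1/8042) + 4764*(1/43420) = 30503/8042 + 1191/10855 = 340688087/87295910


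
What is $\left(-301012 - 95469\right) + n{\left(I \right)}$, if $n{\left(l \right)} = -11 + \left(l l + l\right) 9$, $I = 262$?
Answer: $223662$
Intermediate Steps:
$n{\left(l \right)} = -11 + 9 l + 9 l^{2}$ ($n{\left(l \right)} = -11 + \left(l^{2} + l\right) 9 = -11 + \left(l + l^{2}\right) 9 = -11 + \left(9 l + 9 l^{2}\right) = -11 + 9 l + 9 l^{2}$)
$\left(-301012 - 95469\right) + n{\left(I \right)} = \left(-301012 - 95469\right) + \left(-11 + 9 \cdot 262 + 9 \cdot 262^{2}\right) = -396481 + \left(-11 + 2358 + 9 \cdot 68644\right) = -396481 + \left(-11 + 2358 + 617796\right) = -396481 + 620143 = 223662$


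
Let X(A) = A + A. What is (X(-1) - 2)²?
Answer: 16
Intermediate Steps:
X(A) = 2*A
(X(-1) - 2)² = (2*(-1) - 2)² = (-2 - 2)² = (-4)² = 16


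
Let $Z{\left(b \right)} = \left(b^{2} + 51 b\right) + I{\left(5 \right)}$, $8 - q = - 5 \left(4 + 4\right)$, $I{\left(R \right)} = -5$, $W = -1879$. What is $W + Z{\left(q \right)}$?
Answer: $2868$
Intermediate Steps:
$q = 48$ ($q = 8 - - 5 \left(4 + 4\right) = 8 - \left(-5\right) 8 = 8 - -40 = 8 + 40 = 48$)
$Z{\left(b \right)} = -5 + b^{2} + 51 b$ ($Z{\left(b \right)} = \left(b^{2} + 51 b\right) - 5 = -5 + b^{2} + 51 b$)
$W + Z{\left(q \right)} = -1879 + \left(-5 + 48^{2} + 51 \cdot 48\right) = -1879 + \left(-5 + 2304 + 2448\right) = -1879 + 4747 = 2868$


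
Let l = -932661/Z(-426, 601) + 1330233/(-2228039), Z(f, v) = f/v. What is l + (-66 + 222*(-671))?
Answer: 369143787978243/316381538 ≈ 1.1668e+6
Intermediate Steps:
l = 416293495823307/316381538 (l = -932661/((-426/601)) + 1330233/(-2228039) = -932661/((-426*1/601)) + 1330233*(-1/2228039) = -932661/(-426/601) - 1330233/2228039 = -932661*(-601/426) - 1330233/2228039 = 186843087/142 - 1330233/2228039 = 416293495823307/316381538 ≈ 1.3158e+6)
l + (-66 + 222*(-671)) = 416293495823307/316381538 + (-66 + 222*(-671)) = 416293495823307/316381538 + (-66 - 148962) = 416293495823307/316381538 - 149028 = 369143787978243/316381538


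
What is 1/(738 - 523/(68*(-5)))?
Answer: 340/251443 ≈ 0.0013522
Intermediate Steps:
1/(738 - 523/(68*(-5))) = 1/(738 - 523/(-340)) = 1/(738 - 523*(-1/340)) = 1/(738 + 523/340) = 1/(251443/340) = 340/251443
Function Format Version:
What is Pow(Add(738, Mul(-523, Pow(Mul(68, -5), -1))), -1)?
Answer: Rational(340, 251443) ≈ 0.0013522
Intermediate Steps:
Pow(Add(738, Mul(-523, Pow(Mul(68, -5), -1))), -1) = Pow(Add(738, Mul(-523, Pow(-340, -1))), -1) = Pow(Add(738, Mul(-523, Rational(-1, 340))), -1) = Pow(Add(738, Rational(523, 340)), -1) = Pow(Rational(251443, 340), -1) = Rational(340, 251443)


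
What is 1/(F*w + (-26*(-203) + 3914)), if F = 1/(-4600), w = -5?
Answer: 920/8456641 ≈ 0.00010879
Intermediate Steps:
F = -1/4600 ≈ -0.00021739
1/(F*w + (-26*(-203) + 3914)) = 1/(-1/4600*(-5) + (-26*(-203) + 3914)) = 1/(1/920 + (5278 + 3914)) = 1/(1/920 + 9192) = 1/(8456641/920) = 920/8456641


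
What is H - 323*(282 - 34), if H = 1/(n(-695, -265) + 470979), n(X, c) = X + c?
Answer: -37650401975/470019 ≈ -80104.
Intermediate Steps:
H = 1/470019 (H = 1/((-695 - 265) + 470979) = 1/(-960 + 470979) = 1/470019 ≈ 2.1276e-6)
H - 323*(282 - 34) = 1/470019 - 323*(282 - 34) = 1/470019 - 323*248 = 1/470019 - 1*80104 = 1/470019 - 80104 = -37650401975/470019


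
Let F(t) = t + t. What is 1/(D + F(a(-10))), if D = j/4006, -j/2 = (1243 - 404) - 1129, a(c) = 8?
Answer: 2003/32338 ≈ 0.061940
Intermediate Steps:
F(t) = 2*t
j = 580 (j = -2*((1243 - 404) - 1129) = -2*(839 - 1129) = -2*(-290) = 580)
D = 290/2003 (D = 580/4006 = 580*(1/4006) = 290/2003 ≈ 0.14478)
1/(D + F(a(-10))) = 1/(290/2003 + 2*8) = 1/(290/2003 + 16) = 1/(32338/2003) = 2003/32338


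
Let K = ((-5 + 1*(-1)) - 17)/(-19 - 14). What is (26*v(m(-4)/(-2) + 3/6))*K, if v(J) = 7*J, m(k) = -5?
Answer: 4186/11 ≈ 380.55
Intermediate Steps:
K = 23/33 (K = ((-5 - 1) - 17)/(-33) = (-6 - 17)*(-1/33) = -23*(-1/33) = 23/33 ≈ 0.69697)
(26*v(m(-4)/(-2) + 3/6))*K = (26*(7*(-5/(-2) + 3/6)))*(23/33) = (26*(7*(-5*(-½) + 3*(⅙))))*(23/33) = (26*(7*(5/2 + ½)))*(23/33) = (26*(7*3))*(23/33) = (26*21)*(23/33) = 546*(23/33) = 4186/11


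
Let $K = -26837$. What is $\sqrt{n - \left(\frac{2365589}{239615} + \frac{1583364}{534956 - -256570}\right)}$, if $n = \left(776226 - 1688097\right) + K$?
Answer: $\frac{i \sqrt{937976342221790891077056085}}{31610250415} \approx 968.88 i$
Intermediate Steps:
$n = -938708$ ($n = \left(776226 - 1688097\right) - 26837 = -911871 - 26837 = -938708$)
$\sqrt{n - \left(\frac{2365589}{239615} + \frac{1583364}{534956 - -256570}\right)} = \sqrt{-938708 - \left(\frac{2365589}{239615} + \frac{1583364}{534956 - -256570}\right)} = \sqrt{-938708 - \left(\frac{2365589}{239615} + \frac{1583364}{534956 + 256570}\right)} = \sqrt{-938708 - \left(\frac{2365589}{239615} + \frac{1583364}{791526}\right)} = \sqrt{-938708 - \frac{375303827279}{31610250415}} = \sqrt{- \frac{29673170250391099}{31610250415}} = \frac{i \sqrt{937976342221790891077056085}}{31610250415}$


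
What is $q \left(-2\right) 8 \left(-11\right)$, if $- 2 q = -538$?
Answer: $47344$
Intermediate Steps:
$q = 269$ ($q = \left(- \frac{1}{2}\right) \left(-538\right) = 269$)
$q \left(-2\right) 8 \left(-11\right) = 269 \left(-2\right) 8 \left(-11\right) = 269 \left(\left(-16\right) \left(-11\right)\right) = 269 \cdot 176 = 47344$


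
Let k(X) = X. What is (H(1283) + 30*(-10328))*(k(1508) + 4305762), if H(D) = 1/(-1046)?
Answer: -697977254900035/523 ≈ -1.3346e+12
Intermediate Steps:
H(D) = -1/1046
(H(1283) + 30*(-10328))*(k(1508) + 4305762) = (-1/1046 + 30*(-10328))*(1508 + 4305762) = (-1/1046 - 309840)*4307270 = -324092641/1046*4307270 = -697977254900035/523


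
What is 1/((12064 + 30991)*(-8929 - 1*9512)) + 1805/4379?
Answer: 1433128940896/3476826399645 ≈ 0.41219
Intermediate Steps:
1/((12064 + 30991)*(-8929 - 1*9512)) + 1805/4379 = 1/(43055*(-8929 - 9512)) + 1805*(1/4379) = (1/43055)/(-18441) + 1805/4379 = (1/43055)*(-1/18441) + 1805/4379 = -1/793977255 + 1805/4379 = 1433128940896/3476826399645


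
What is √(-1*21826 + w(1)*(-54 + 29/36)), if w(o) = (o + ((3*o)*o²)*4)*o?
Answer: I*√810631/6 ≈ 150.06*I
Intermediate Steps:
w(o) = o*(o + 12*o³) (w(o) = (o + (3*o³)*4)*o = (o + 12*o³)*o = o*(o + 12*o³))
√(-1*21826 + w(1)*(-54 + 29/36)) = √(-1*21826 + (1² + 12*1⁴)*(-54 + 29/36)) = √(-21826 + (1 + 12*1)*(-54 + 29*(1/36))) = √(-21826 + (1 + 12)*(-54 + 29/36)) = √(-21826 + 13*(-1915/36)) = √(-21826 - 24895/36) = √(-810631/36) = I*√810631/6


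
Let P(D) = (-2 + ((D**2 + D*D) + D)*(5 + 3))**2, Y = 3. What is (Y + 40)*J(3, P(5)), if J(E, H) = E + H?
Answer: 8249421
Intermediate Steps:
P(D) = (-2 + 8*D + 16*D**2)**2 (P(D) = (-2 + ((D**2 + D**2) + D)*8)**2 = (-2 + (2*D**2 + D)*8)**2 = (-2 + (D + 2*D**2)*8)**2 = (-2 + (8*D + 16*D**2))**2 = (-2 + 8*D + 16*D**2)**2)
(Y + 40)*J(3, P(5)) = (3 + 40)*(3 + 4*(-1 + 4*5 + 8*5**2)**2) = 43*(3 + 4*(-1 + 20 + 8*25)**2) = 43*(3 + 4*(-1 + 20 + 200)**2) = 43*(3 + 4*219**2) = 43*(3 + 4*47961) = 43*(3 + 191844) = 43*191847 = 8249421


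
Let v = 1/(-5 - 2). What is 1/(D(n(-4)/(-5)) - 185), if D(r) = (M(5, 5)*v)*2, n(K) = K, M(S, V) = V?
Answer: -7/1305 ≈ -0.0053640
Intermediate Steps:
v = -⅐ (v = 1/(-7) = -⅐ ≈ -0.14286)
D(r) = -10/7 (D(r) = (5*(-⅐))*2 = -5/7*2 = -10/7)
1/(D(n(-4)/(-5)) - 185) = 1/(-10/7 - 185) = 1/(-1305/7) = -7/1305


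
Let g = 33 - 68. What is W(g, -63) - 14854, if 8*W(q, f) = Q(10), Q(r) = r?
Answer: -59411/4 ≈ -14853.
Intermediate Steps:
g = -35
W(q, f) = 5/4 (W(q, f) = (1/8)*10 = 5/4)
W(g, -63) - 14854 = 5/4 - 14854 = -59411/4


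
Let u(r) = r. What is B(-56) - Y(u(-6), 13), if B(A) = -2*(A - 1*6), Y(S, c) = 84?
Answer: 40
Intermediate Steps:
B(A) = 12 - 2*A (B(A) = -2*(A - 6) = -2*(-6 + A) = 12 - 2*A)
B(-56) - Y(u(-6), 13) = (12 - 2*(-56)) - 1*84 = (12 + 112) - 84 = 124 - 84 = 40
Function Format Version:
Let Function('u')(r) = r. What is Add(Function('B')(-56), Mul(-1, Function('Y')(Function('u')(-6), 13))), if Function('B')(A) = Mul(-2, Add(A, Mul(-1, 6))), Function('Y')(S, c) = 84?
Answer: 40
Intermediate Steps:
Function('B')(A) = Add(12, Mul(-2, A)) (Function('B')(A) = Mul(-2, Add(A, -6)) = Mul(-2, Add(-6, A)) = Add(12, Mul(-2, A)))
Add(Function('B')(-56), Mul(-1, Function('Y')(Function('u')(-6), 13))) = Add(Add(12, Mul(-2, -56)), Mul(-1, 84)) = Add(Add(12, 112), -84) = Add(124, -84) = 40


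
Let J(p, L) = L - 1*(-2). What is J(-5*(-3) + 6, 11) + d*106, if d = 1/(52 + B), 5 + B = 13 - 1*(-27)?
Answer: 1237/87 ≈ 14.218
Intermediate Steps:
B = 35 (B = -5 + (13 - 1*(-27)) = -5 + (13 + 27) = -5 + 40 = 35)
J(p, L) = 2 + L (J(p, L) = L + 2 = 2 + L)
d = 1/87 (d = 1/(52 + 35) = 1/87 ≈ 0.011494)
J(-5*(-3) + 6, 11) + d*106 = (2 + 11) + (1/87)*106 = 13 + 106/87 = 1237/87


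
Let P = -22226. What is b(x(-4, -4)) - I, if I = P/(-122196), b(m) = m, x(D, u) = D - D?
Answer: -11113/61098 ≈ -0.18189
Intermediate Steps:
x(D, u) = 0
I = 11113/61098 (I = -22226/(-122196) = -22226*(-1/122196) = 11113/61098 ≈ 0.18189)
b(x(-4, -4)) - I = 0 - 1*11113/61098 = 0 - 11113/61098 = -11113/61098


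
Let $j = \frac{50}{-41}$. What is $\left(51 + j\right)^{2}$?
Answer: $\frac{4165681}{1681} \approx 2478.1$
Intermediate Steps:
$j = - \frac{50}{41}$ ($j = 50 \left(- \frac{1}{41}\right) = - \frac{50}{41} \approx -1.2195$)
$\left(51 + j\right)^{2} = \left(51 - \frac{50}{41}\right)^{2} = \left(\frac{2041}{41}\right)^{2} = \frac{4165681}{1681}$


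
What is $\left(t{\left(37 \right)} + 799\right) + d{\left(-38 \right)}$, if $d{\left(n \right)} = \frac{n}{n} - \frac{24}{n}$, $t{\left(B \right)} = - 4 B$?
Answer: $\frac{12400}{19} \approx 652.63$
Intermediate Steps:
$d{\left(n \right)} = 1 - \frac{24}{n}$
$\left(t{\left(37 \right)} + 799\right) + d{\left(-38 \right)} = \left(\left(-4\right) 37 + 799\right) + \frac{-24 - 38}{-38} = \left(-148 + 799\right) - - \frac{31}{19} = 651 + \frac{31}{19} = \frac{12400}{19}$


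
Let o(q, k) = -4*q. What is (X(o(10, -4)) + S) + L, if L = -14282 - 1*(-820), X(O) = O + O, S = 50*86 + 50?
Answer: -9192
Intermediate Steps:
S = 4350 (S = 4300 + 50 = 4350)
X(O) = 2*O
L = -13462 (L = -14282 + 820 = -13462)
(X(o(10, -4)) + S) + L = (2*(-4*10) + 4350) - 13462 = (2*(-40) + 4350) - 13462 = (-80 + 4350) - 13462 = 4270 - 13462 = -9192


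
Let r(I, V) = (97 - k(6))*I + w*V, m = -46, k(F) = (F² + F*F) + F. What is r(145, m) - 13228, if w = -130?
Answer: -4493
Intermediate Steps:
k(F) = F + 2*F² (k(F) = (F² + F²) + F = 2*F² + F = F + 2*F²)
r(I, V) = -130*V + 19*I (r(I, V) = (97 - 6*(1 + 2*6))*I - 130*V = (97 - 6*(1 + 12))*I - 130*V = (97 - 6*13)*I - 130*V = (97 - 1*78)*I - 130*V = (97 - 78)*I - 130*V = 19*I - 130*V = -130*V + 19*I)
r(145, m) - 13228 = (-130*(-46) + 19*145) - 13228 = (5980 + 2755) - 13228 = 8735 - 13228 = -4493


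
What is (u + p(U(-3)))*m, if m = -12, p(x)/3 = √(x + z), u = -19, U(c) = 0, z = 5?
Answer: 228 - 36*√5 ≈ 147.50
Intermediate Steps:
p(x) = 3*√(5 + x) (p(x) = 3*√(x + 5) = 3*√(5 + x))
(u + p(U(-3)))*m = (-19 + 3*√(5 + 0))*(-12) = (-19 + 3*√5)*(-12) = 228 - 36*√5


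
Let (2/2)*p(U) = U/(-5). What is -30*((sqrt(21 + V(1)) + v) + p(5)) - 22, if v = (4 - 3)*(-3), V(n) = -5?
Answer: -22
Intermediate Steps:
p(U) = -U/5 (p(U) = U/(-5) = U*(-1/5) = -U/5)
v = -3 (v = 1*(-3) = -3)
-30*((sqrt(21 + V(1)) + v) + p(5)) - 22 = -30*((sqrt(21 - 5) - 3) - 1/5*5) - 22 = -30*((sqrt(16) - 3) - 1) - 22 = -30*((4 - 3) - 1) - 22 = -30*(1 - 1) - 22 = -30*0 - 22 = 0 - 22 = -22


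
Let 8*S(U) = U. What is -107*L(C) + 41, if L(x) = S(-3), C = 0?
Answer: 649/8 ≈ 81.125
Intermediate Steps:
S(U) = U/8
L(x) = -3/8 (L(x) = (⅛)*(-3) = -3/8)
-107*L(C) + 41 = -107*(-3/8) + 41 = 321/8 + 41 = 649/8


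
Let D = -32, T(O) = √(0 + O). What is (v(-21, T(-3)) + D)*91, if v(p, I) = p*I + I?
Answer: -2912 - 1820*I*√3 ≈ -2912.0 - 3152.3*I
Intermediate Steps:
T(O) = √O
v(p, I) = I + I*p (v(p, I) = I*p + I = I + I*p)
(v(-21, T(-3)) + D)*91 = (√(-3)*(1 - 21) - 32)*91 = ((I*√3)*(-20) - 32)*91 = (-20*I*√3 - 32)*91 = (-32 - 20*I*√3)*91 = -2912 - 1820*I*√3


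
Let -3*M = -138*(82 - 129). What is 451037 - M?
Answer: 453199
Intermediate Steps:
M = -2162 (M = -(-46)*(82 - 129) = -(-46)*(-47) = -⅓*6486 = -2162)
451037 - M = 451037 - 1*(-2162) = 451037 + 2162 = 453199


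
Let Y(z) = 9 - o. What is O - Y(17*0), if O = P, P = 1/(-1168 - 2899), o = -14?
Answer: -93542/4067 ≈ -23.000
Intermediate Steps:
Y(z) = 23 (Y(z) = 9 - 1*(-14) = 9 + 14 = 23)
P = -1/4067 (P = 1/(-4067) = -1/4067 ≈ -0.00024588)
O = -1/4067 ≈ -0.00024588
O - Y(17*0) = -1/4067 - 1*23 = -1/4067 - 23 = -93542/4067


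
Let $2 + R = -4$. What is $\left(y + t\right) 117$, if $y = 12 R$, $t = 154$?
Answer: $9594$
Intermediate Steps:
$R = -6$ ($R = -2 - 4 = -6$)
$y = -72$ ($y = 12 \left(-6\right) = -72$)
$\left(y + t\right) 117 = \left(-72 + 154\right) 117 = 82 \cdot 117 = 9594$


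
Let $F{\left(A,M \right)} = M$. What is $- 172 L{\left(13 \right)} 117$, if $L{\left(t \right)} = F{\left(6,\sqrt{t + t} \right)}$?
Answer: $- 20124 \sqrt{26} \approx -1.0261 \cdot 10^{5}$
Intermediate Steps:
$L{\left(t \right)} = \sqrt{2} \sqrt{t}$ ($L{\left(t \right)} = \sqrt{t + t} = \sqrt{2 t} = \sqrt{2} \sqrt{t}$)
$- 172 L{\left(13 \right)} 117 = - 172 \sqrt{2} \sqrt{13} \cdot 117 = - 172 \sqrt{26} \cdot 117 = - 20124 \sqrt{26}$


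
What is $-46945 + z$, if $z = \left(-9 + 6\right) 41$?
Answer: $-47068$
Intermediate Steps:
$z = -123$ ($z = \left(-3\right) 41 = -123$)
$-46945 + z = -46945 - 123 = -47068$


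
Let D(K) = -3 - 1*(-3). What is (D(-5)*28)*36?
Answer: 0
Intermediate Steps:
D(K) = 0 (D(K) = -3 + 3 = 0)
(D(-5)*28)*36 = (0*28)*36 = 0*36 = 0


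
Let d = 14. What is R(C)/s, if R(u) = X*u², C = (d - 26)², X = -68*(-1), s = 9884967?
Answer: 470016/3294989 ≈ 0.14265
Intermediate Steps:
X = 68
C = 144 (C = (14 - 26)² = (-12)² = 144)
R(u) = 68*u²
R(C)/s = (68*144²)/9884967 = (68*20736)*(1/9884967) = 1410048*(1/9884967) = 470016/3294989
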